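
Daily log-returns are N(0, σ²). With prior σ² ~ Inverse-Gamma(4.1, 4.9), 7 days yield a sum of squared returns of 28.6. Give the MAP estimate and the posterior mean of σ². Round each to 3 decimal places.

MAP estimate = 2.233, posterior mean = 2.909

Posterior: Inverse-Gamma(shape = 4.1+7/2 = 7.6, scale = 4.9+28.6/2 = 19.2).
Mode = β/(α+1) = 19.2/8.6 = 2.233.
Mean = β/(α−1) = 19.2/6.6 = 2.909.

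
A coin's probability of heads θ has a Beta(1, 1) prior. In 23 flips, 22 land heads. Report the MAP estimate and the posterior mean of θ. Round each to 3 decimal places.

Posterior: Beta(1+22, 1+1) = Beta(23, 2).
Mode = (23−1)/(23+2−2) = 22/23 = 0.957.
With a flat prior the MAP equals the MLE, 22/23.
Mean = 23/(23+2) = 23/25 = 0.920.

MAP = 0.957, posterior mean = 0.920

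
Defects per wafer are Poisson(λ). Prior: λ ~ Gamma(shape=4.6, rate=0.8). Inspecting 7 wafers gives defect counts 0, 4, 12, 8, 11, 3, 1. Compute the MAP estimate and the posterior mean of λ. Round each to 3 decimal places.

Σ counts = 39. Posterior: Gamma(shape = 4.6+39 = 43.6, rate = 0.8+7 = 7.8).
Mode = (α−1)/β = 42.6/7.8 = 5.462.
Mean = α/β = 43.6/7.8 = 5.590.

MAP estimate = 5.462, posterior mean = 5.590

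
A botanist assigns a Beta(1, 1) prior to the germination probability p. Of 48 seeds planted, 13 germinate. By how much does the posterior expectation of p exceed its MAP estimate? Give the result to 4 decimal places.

0.0092

Posterior: Beta(1+13, 1+35) = Beta(14, 36).
Mode = (14−1)/(14+36−2) = 13/48 = 0.2708.
With a flat prior the MAP equals the MLE, 13/48.
Mean = 14/(14+36) = 14/50 = 0.2800.
Difference = 0.2800 − 0.2708 = 0.0092.
The posterior is right-skewed, so the mean exceeds the mode.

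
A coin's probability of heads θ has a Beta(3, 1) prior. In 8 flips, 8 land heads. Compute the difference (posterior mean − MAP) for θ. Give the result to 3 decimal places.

Posterior: Beta(3+8, 1+0) = Beta(11, 1).
Since β = 1 ≤ 1 and α > 1, the Beta density is monotone increasing on [0,1]; the mode is at 1.
Mean = 11/(11+1) = 0.917.
Difference = 0.917 − 1.000 = -0.083.

-0.083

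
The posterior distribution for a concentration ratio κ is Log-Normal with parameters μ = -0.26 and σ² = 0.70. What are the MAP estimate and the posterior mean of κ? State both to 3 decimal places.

MAP estimate = 0.383, posterior mean = 1.094

Mode = exp(μ − σ²) = exp(-0.96) = 0.383.
Mean = exp(μ + σ²/2) = exp(0.090) = 1.094.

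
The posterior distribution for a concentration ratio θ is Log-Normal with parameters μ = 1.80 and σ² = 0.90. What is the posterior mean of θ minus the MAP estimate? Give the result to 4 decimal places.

7.0281

Mode = exp(μ − σ²) = exp(0.90) = 2.4596.
Mean = exp(μ + σ²/2) = exp(2.250) = 9.4877.
Difference = 9.4877 − 2.4596 = 7.0281.
Right-skewed posterior ⇒ mode < mean.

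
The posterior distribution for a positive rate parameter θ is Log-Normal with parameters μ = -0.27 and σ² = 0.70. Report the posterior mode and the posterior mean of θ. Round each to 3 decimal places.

posterior mode = 0.379, posterior mean = 1.083

Mode = exp(μ − σ²) = exp(-0.97) = 0.379.
Mean = exp(μ + σ²/2) = exp(0.080) = 1.083.
The posterior is right-skewed, so the mean exceeds the mode.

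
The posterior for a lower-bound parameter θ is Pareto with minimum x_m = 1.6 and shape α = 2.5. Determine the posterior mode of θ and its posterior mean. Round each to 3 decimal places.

The Pareto density is strictly decreasing on [x_m, ∞), so the mode is x_m = 1.600.
Mean = α·x_m/(α−1) = 2.5·1.6/1.5 = 2.667.
The mean is pulled above the mode by the posterior's right skew.

MAP = 1.600, posterior mean = 2.667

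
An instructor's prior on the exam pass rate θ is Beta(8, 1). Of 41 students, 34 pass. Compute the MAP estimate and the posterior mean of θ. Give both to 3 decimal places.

MAP = 0.854; posterior mean = 0.840

Posterior: Beta(8+34, 1+7) = Beta(42, 8).
Mode = (42−1)/(42+8−2) = 41/48 = 0.854.
Mean = 42/(42+8) = 42/50 = 0.840.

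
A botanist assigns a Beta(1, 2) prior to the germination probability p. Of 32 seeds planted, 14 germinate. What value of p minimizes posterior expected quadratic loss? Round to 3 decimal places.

0.429

Posterior: Beta(1+14, 2+18) = Beta(15, 20).
Mode = (15−1)/(15+20−2) = 14/33 = 0.424.
Mean = 15/(15+20) = 15/35 = 0.429.
Quadratic loss ⇒ the optimal estimator is the posterior mean.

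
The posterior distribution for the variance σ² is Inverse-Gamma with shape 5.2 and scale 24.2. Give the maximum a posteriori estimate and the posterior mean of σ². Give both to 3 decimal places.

maximum a posteriori estimate = 3.903, posterior mean = 5.762

Mode = β/(α+1) = 24.2/6.2 = 3.903.
Mean = β/(α−1) = 24.2/4.2 = 5.762.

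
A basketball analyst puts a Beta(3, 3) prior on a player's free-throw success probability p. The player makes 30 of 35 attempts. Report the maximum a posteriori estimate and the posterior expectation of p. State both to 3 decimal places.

MAP: 0.821. Posterior mean: 0.805.

Posterior: Beta(3+30, 3+5) = Beta(33, 8).
Mode = (33−1)/(33+8−2) = 32/39 = 0.821.
Mean = 33/(33+8) = 33/41 = 0.805.
The posterior is left-skewed, so the mode exceeds the mean.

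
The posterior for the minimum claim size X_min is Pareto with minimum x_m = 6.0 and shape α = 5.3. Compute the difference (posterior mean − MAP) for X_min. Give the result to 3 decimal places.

1.395

The Pareto density is strictly decreasing on [x_m, ∞), so the mode is x_m = 6.000.
Mean = α·x_m/(α−1) = 5.3·6.0/4.3 = 7.395.
Difference = 7.395 − 6.000 = 1.395.
Mean > mode: the posterior has a right tail.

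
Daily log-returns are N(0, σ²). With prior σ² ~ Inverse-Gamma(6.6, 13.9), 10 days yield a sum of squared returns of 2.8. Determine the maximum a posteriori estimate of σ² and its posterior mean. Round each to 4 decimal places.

MAP = 1.2143, posterior mean = 1.4434

Posterior: Inverse-Gamma(shape = 6.6+10/2 = 11.6, scale = 13.9+2.8/2 = 15.3).
Mode = β/(α+1) = 15.3/12.6 = 1.2143.
Mean = β/(α−1) = 15.3/10.6 = 1.4434.
Mean > mode: the posterior has a right tail.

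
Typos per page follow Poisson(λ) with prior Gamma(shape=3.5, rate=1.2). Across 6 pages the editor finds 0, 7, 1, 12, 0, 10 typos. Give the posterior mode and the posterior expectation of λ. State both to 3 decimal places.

MAP = 4.514, posterior mean = 4.653

Σ counts = 30. Posterior: Gamma(shape = 3.5+30 = 33.5, rate = 1.2+6 = 7.2).
Mode = (α−1)/β = 32.5/7.2 = 4.514.
Mean = α/β = 33.5/7.2 = 4.653.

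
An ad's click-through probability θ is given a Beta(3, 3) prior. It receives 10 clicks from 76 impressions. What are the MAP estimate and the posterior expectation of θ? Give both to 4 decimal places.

MAP = 0.1500, posterior mean = 0.1585

Posterior: Beta(3+10, 3+66) = Beta(13, 69).
Mode = (13−1)/(13+69−2) = 12/80 = 0.1500.
Mean = 13/(13+69) = 13/82 = 0.1585.
Right-skewed posterior ⇒ mode < mean.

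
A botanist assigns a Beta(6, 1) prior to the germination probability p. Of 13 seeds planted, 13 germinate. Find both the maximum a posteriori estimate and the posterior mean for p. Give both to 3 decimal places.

Posterior: Beta(6+13, 1+0) = Beta(19, 1).
Since β = 1 ≤ 1 and α > 1, the Beta density is monotone increasing on [0,1]; the mode is at 1.
Mean = 19/(19+1) = 0.950.
Mode > mean: the posterior has a left tail.

MAP = 1.000; posterior mean = 0.950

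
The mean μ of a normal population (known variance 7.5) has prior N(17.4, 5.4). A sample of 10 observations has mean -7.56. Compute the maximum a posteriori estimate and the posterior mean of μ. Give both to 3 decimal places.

Posterior for μ is Normal. Precision-weighted mean: (1/5.4·17.4 + 10/7.5·-7.56) / (1/5.4 + 10/7.5) = -4.516.
A Normal posterior is symmetric, so mode = mean.

MAP = -4.516; posterior mean = -4.516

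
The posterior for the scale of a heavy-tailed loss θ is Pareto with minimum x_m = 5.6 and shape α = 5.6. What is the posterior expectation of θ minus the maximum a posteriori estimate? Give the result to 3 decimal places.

1.217

The Pareto density is strictly decreasing on [x_m, ∞), so the mode is x_m = 5.600.
Mean = α·x_m/(α−1) = 5.6·5.6/4.6 = 6.817.
Difference = 6.817 − 5.600 = 1.217.
Right-skewed posterior ⇒ mode < mean.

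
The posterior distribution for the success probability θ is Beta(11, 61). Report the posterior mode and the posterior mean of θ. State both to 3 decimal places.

Mode = (11−1)/(11+61−2) = 10/70 = 0.143.
Mean = 11/(11+61) = 11/72 = 0.153.

θ_MAP = 0.143, E[θ|data] = 0.153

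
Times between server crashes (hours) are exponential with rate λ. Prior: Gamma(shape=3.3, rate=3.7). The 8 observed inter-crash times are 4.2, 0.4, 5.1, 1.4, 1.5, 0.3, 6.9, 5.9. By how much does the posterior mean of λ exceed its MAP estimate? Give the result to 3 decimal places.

Σ times = 25.7. Posterior: Gamma(shape = 3.3+8 = 11.3, rate = 3.7+25.7 = 29.4).
Mode = (α−1)/β = 10.3/29.4 = 0.350.
Mean = α/β = 11.3/29.4 = 0.384.
Difference = 0.384 − 0.350 = 0.034.
Right-skewed posterior ⇒ mode < mean.

0.034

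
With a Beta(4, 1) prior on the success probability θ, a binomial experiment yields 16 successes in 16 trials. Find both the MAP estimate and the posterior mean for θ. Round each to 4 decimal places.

θ_MAP = 1.0000, E[θ|data] = 0.9524

Posterior: Beta(4+16, 1+0) = Beta(20, 1).
Since β = 1 ≤ 1 and α > 1, the Beta density is monotone increasing on [0,1]; the mode is at 1.
Mean = 20/(20+1) = 0.9524.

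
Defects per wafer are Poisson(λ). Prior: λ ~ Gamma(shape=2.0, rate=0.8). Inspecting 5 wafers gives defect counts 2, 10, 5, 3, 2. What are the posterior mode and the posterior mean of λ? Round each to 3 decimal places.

posterior mode = 3.966, posterior mean = 4.138

Σ counts = 22. Posterior: Gamma(shape = 2.0+22 = 24.0, rate = 0.8+5 = 5.8).
Mode = (α−1)/β = 23.0/5.8 = 3.966.
Mean = α/β = 24.0/5.8 = 4.138.
Mean > mode: the posterior has a right tail.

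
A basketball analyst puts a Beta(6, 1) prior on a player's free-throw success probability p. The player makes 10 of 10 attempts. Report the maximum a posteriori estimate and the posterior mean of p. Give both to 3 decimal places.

Posterior: Beta(6+10, 1+0) = Beta(16, 1).
Since β = 1 ≤ 1 and α > 1, the Beta density is monotone increasing on [0,1]; the mode is at 1.
Mean = 16/(16+1) = 0.941.

maximum a posteriori estimate = 1.000, posterior mean = 0.941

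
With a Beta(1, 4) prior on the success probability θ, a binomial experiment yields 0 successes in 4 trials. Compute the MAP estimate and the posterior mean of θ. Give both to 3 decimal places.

MAP: 0.000. Posterior mean: 0.111.

Posterior: Beta(1+0, 4+4) = Beta(1, 8).
Since α = 1 ≤ 1 and β > 1, the Beta density is monotone decreasing on [0,1]; the mode is at 0.
Mean = 1/(1+8) = 0.111.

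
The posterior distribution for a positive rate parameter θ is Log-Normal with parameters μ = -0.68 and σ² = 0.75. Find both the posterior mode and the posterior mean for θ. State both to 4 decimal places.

Mode = exp(μ − σ²) = exp(-1.43) = 0.2393.
Mean = exp(μ + σ²/2) = exp(-0.305) = 0.7371.

θ_MAP = 0.2393, E[θ|data] = 0.7371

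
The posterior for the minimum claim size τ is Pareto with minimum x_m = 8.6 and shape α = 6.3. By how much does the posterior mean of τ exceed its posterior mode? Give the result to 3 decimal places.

1.623

The Pareto density is strictly decreasing on [x_m, ∞), so the mode is x_m = 8.600.
Mean = α·x_m/(α−1) = 6.3·8.6/5.3 = 10.223.
Difference = 10.223 − 8.600 = 1.623.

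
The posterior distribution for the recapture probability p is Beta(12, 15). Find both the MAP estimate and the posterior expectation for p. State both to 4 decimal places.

Mode = (12−1)/(12+15−2) = 11/25 = 0.4400.
Mean = 12/(12+15) = 12/27 = 0.4444.
Mean > mode: the posterior has a right tail.

p_MAP = 0.4400, E[p|data] = 0.4444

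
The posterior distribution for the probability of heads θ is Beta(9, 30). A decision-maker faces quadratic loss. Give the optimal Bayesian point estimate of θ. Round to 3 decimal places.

0.231

Mode = (9−1)/(9+30−2) = 8/37 = 0.216.
Mean = 9/(9+30) = 9/39 = 0.231.
Quadratic loss ⇒ the optimal estimator is the posterior mean.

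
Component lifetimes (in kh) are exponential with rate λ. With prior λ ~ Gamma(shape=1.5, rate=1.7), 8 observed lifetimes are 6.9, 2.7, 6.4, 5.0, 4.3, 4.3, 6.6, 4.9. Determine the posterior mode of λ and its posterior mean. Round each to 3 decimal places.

Σ times = 41.1. Posterior: Gamma(shape = 1.5+8 = 9.5, rate = 1.7+41.1 = 42.8).
Mode = (α−1)/β = 8.5/42.8 = 0.199.
Mean = α/β = 9.5/42.8 = 0.222.

posterior mode = 0.199, posterior mean = 0.222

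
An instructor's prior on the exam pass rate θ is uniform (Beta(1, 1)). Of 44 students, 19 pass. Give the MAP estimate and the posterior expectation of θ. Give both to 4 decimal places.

MAP estimate = 0.4318, posterior expectation = 0.4348

Posterior: Beta(1+19, 1+25) = Beta(20, 26).
Mode = (20−1)/(20+26−2) = 19/44 = 0.4318.
With a flat prior the MAP equals the MLE, 19/44.
Mean = 20/(20+26) = 20/46 = 0.4348.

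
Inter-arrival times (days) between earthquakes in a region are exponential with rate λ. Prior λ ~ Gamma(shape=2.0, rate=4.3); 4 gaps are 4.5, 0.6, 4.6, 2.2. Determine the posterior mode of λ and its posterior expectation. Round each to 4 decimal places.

posterior mode = 0.3086, posterior expectation = 0.3704

Σ times = 11.9. Posterior: Gamma(shape = 2.0+4 = 6.0, rate = 4.3+11.9 = 16.2).
Mode = (α−1)/β = 5.0/16.2 = 0.3086.
Mean = α/β = 6.0/16.2 = 0.3704.
Mean > mode: the posterior has a right tail.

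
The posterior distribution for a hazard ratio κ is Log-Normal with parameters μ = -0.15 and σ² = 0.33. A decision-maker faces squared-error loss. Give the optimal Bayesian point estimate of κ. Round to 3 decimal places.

1.015

Mode = exp(μ − σ²) = exp(-0.48) = 0.619.
Mean = exp(μ + σ²/2) = exp(0.015) = 1.015.
Squared-error loss ⇒ the optimal estimator is the posterior mean.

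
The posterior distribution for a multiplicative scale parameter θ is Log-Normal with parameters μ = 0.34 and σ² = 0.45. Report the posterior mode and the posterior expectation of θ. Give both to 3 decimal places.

MAP = 0.896, posterior mean = 1.759

Mode = exp(μ − σ²) = exp(-0.11) = 0.896.
Mean = exp(μ + σ²/2) = exp(0.565) = 1.759.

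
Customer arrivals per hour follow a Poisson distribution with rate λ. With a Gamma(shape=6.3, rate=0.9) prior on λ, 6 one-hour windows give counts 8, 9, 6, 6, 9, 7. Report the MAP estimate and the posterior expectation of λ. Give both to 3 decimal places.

Σ counts = 45. Posterior: Gamma(shape = 6.3+45 = 51.3, rate = 0.9+6 = 6.9).
Mode = (α−1)/β = 50.3/6.9 = 7.290.
Mean = α/β = 51.3/6.9 = 7.435.

MAP = 7.290, posterior mean = 7.435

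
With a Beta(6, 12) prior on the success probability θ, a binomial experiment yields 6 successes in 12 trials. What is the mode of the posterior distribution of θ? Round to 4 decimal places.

0.3929

Posterior: Beta(6+6, 12+6) = Beta(12, 18).
Mode = (12−1)/(12+18−2) = 11/28 = 0.3929.
Mean = 12/(12+18) = 12/30 = 0.4000.
This is the posterior mode — the MAP estimate.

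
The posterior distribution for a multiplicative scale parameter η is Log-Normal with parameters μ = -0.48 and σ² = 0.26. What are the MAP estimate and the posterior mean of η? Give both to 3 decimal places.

Mode = exp(μ − σ²) = exp(-0.74) = 0.477.
Mean = exp(μ + σ²/2) = exp(-0.350) = 0.705.

MAP = 0.477, posterior mean = 0.705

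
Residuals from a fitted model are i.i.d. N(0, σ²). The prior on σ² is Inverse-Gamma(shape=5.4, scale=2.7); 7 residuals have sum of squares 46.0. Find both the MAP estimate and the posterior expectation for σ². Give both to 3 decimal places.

Posterior: Inverse-Gamma(shape = 5.4+7/2 = 8.9, scale = 2.7+46.0/2 = 25.7).
Mode = β/(α+1) = 25.7/9.9 = 2.596.
Mean = β/(α−1) = 25.7/7.9 = 3.253.

MAP = 2.596; posterior mean = 3.253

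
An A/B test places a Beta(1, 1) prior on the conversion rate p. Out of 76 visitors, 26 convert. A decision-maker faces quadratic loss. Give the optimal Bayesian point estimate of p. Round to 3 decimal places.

0.346

Posterior: Beta(1+26, 1+50) = Beta(27, 51).
Mode = (27−1)/(27+51−2) = 26/76 = 0.342.
With a flat prior the MAP equals the MLE, 26/76.
Mean = 27/(27+51) = 27/78 = 0.346.
Quadratic loss ⇒ the optimal estimator is the posterior mean.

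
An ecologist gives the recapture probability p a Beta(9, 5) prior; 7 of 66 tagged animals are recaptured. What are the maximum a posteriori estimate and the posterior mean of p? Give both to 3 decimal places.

Posterior: Beta(9+7, 5+59) = Beta(16, 64).
Mode = (16−1)/(16+64−2) = 15/78 = 0.192.
Mean = 16/(16+64) = 16/80 = 0.200.

MAP: 0.192. Posterior mean: 0.200.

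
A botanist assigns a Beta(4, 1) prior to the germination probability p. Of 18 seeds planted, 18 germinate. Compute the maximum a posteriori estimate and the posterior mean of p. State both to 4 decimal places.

Posterior: Beta(4+18, 1+0) = Beta(22, 1).
Since β = 1 ≤ 1 and α > 1, the Beta density is monotone increasing on [0,1]; the mode is at 1.
Mean = 22/(22+1) = 0.9565.
Left-skewed posterior ⇒ mean < mode.

maximum a posteriori estimate = 1.0000, posterior mean = 0.9565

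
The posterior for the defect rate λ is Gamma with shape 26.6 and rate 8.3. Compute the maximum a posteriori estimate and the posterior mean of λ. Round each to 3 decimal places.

Mode = (α−1)/β = 25.6/8.3 = 3.084.
Mean = α/β = 26.6/8.3 = 3.205.

maximum a posteriori estimate = 3.084, posterior mean = 3.205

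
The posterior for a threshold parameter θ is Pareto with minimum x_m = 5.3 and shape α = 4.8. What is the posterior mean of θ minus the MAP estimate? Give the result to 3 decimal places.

The Pareto density is strictly decreasing on [x_m, ∞), so the mode is x_m = 5.300.
Mean = α·x_m/(α−1) = 4.8·5.3/3.8 = 6.695.
Difference = 6.695 − 5.300 = 1.395.

1.395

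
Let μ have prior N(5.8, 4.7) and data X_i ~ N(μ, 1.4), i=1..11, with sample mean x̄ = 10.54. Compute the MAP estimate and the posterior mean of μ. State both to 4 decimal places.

Posterior for μ is Normal. Precision-weighted mean: (1/4.7·5.8 + 11/1.4·10.54) / (1/4.7 + 11/1.4) = 10.4150.
A Normal posterior is symmetric, so mode = mean.

MAP = 10.4150, posterior mean = 10.4150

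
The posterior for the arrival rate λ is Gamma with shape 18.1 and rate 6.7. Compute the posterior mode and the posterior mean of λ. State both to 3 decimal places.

Mode = (α−1)/β = 17.1/6.7 = 2.552.
Mean = α/β = 18.1/6.7 = 2.701.

MAP: 2.552. Posterior mean: 2.701.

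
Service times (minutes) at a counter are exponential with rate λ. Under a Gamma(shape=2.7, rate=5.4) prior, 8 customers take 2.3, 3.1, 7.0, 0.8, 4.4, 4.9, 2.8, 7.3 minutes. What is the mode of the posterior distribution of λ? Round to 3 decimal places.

0.255

Σ times = 32.6. Posterior: Gamma(shape = 2.7+8 = 10.7, rate = 5.4+32.6 = 38.0).
Mode = (α−1)/β = 9.7/38.0 = 0.255.
Mean = α/β = 10.7/38.0 = 0.282.
This is the posterior mode — the MAP estimate.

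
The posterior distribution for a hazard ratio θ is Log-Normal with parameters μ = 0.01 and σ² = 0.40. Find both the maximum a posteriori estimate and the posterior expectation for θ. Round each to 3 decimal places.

MAP = 0.677, posterior mean = 1.234

Mode = exp(μ − σ²) = exp(-0.39) = 0.677.
Mean = exp(μ + σ²/2) = exp(0.210) = 1.234.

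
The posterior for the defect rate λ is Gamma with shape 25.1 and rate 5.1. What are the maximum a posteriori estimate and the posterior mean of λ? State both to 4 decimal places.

λ_MAP = 4.7255, E[λ|data] = 4.9216

Mode = (α−1)/β = 24.1/5.1 = 4.7255.
Mean = α/β = 25.1/5.1 = 4.9216.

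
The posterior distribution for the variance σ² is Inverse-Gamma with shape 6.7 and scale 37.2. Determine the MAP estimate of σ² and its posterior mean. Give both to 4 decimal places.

Mode = β/(α+1) = 37.2/7.7 = 4.8312.
Mean = β/(α−1) = 37.2/5.7 = 6.5263.
The mean is pulled above the mode by the posterior's right skew.

MAP = 4.8312, posterior mean = 6.5263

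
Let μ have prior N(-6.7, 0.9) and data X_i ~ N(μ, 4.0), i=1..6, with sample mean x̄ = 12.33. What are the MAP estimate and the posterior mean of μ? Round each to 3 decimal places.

Posterior for μ is Normal. Precision-weighted mean: (1/0.9·-6.7 + 6/4.0·12.33) / (1/0.9 + 6/4.0) = 4.232.
A Normal posterior is symmetric, so mode = mean.

μ_MAP = 4.232, E[μ|data] = 4.232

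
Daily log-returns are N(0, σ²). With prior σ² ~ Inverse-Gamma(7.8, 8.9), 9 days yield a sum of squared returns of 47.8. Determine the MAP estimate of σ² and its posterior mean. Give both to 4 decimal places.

Posterior: Inverse-Gamma(shape = 7.8+9/2 = 12.3, scale = 8.9+47.8/2 = 32.8).
Mode = β/(α+1) = 32.8/13.3 = 2.4662.
Mean = β/(α−1) = 32.8/11.3 = 2.9027.

MAP estimate = 2.4662, posterior mean = 2.9027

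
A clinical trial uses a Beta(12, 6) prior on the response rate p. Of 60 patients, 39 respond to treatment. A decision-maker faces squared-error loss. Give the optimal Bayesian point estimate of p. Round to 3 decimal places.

0.654

Posterior: Beta(12+39, 6+21) = Beta(51, 27).
Mode = (51−1)/(51+27−2) = 50/76 = 0.658.
Mean = 51/(51+27) = 51/78 = 0.654.
Squared-error loss ⇒ the optimal estimator is the posterior mean.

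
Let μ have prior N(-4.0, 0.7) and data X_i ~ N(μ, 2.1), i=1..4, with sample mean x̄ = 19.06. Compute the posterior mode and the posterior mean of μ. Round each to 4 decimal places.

MAP: 9.1771. Posterior mean: 9.1771.

Posterior for μ is Normal. Precision-weighted mean: (1/0.7·-4.0 + 4/2.1·19.06) / (1/0.7 + 4/2.1) = 9.1771.
A Normal posterior is symmetric, so mode = mean.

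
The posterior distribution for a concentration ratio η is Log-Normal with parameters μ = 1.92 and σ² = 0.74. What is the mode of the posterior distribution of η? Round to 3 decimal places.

Mode = exp(μ − σ²) = exp(1.18) = 3.254.
Mean = exp(μ + σ²/2) = exp(2.290) = 9.875.
This is the posterior mode — the MAP estimate.

3.254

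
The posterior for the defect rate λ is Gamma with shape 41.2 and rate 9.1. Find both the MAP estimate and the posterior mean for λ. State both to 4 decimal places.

Mode = (α−1)/β = 40.2/9.1 = 4.4176.
Mean = α/β = 41.2/9.1 = 4.5275.

λ_MAP = 4.4176, E[λ|data] = 4.5275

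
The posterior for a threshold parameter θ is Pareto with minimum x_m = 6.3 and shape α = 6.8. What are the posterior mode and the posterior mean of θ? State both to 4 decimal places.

The Pareto density is strictly decreasing on [x_m, ∞), so the mode is x_m = 6.3000.
Mean = α·x_m/(α−1) = 6.8·6.3/5.8 = 7.3862.
The mean is pulled above the mode by the posterior's right skew.

posterior mode = 6.3000, posterior mean = 7.3862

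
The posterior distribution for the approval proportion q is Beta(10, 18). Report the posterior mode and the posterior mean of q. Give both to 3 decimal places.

Mode = (10−1)/(10+18−2) = 9/26 = 0.346.
Mean = 10/(10+18) = 10/28 = 0.357.

MAP = 0.346, posterior mean = 0.357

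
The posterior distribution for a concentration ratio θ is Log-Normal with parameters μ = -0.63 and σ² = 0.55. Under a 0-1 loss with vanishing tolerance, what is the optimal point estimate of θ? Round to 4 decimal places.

0.3073

Mode = exp(μ − σ²) = exp(-1.18) = 0.3073.
Mean = exp(μ + σ²/2) = exp(-0.355) = 0.7012.
This is the posterior mode — the MAP estimate.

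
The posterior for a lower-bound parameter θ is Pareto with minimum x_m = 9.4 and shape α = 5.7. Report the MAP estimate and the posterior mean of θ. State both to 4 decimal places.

MAP: 9.4000. Posterior mean: 11.4000.

The Pareto density is strictly decreasing on [x_m, ∞), so the mode is x_m = 9.4000.
Mean = α·x_m/(α−1) = 5.7·9.4/4.7 = 11.4000.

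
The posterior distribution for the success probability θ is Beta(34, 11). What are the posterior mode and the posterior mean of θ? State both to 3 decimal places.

Mode = (34−1)/(34+11−2) = 33/43 = 0.767.
Mean = 34/(34+11) = 34/45 = 0.756.
Left-skewed posterior ⇒ mean < mode.

MAP = 0.767, posterior mean = 0.756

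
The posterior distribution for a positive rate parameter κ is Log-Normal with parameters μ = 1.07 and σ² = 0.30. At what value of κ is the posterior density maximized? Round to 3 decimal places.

2.160

Mode = exp(μ − σ²) = exp(0.77) = 2.160.
Mean = exp(μ + σ²/2) = exp(1.220) = 3.387.
This is the posterior mode — the MAP estimate.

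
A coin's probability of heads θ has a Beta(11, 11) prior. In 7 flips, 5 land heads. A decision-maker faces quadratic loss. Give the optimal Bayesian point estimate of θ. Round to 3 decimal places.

Posterior: Beta(11+5, 11+2) = Beta(16, 13).
Mode = (16−1)/(16+13−2) = 15/27 = 0.556.
Mean = 16/(16+13) = 16/29 = 0.552.
Quadratic loss ⇒ the optimal estimator is the posterior mean.

0.552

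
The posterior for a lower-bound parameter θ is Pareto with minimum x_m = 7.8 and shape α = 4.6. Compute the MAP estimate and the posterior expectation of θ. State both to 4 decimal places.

The Pareto density is strictly decreasing on [x_m, ∞), so the mode is x_m = 7.8000.
Mean = α·x_m/(α−1) = 4.6·7.8/3.6 = 9.9667.
Mean > mode: the posterior has a right tail.

MAP = 7.8000; posterior mean = 9.9667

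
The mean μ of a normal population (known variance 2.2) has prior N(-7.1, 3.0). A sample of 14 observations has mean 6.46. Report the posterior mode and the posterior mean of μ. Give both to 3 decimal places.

MAP = 5.785; posterior mean = 5.785

Posterior for μ is Normal. Precision-weighted mean: (1/3.0·-7.1 + 14/2.2·6.46) / (1/3.0 + 14/2.2) = 5.785.
A Normal posterior is symmetric, so mode = mean.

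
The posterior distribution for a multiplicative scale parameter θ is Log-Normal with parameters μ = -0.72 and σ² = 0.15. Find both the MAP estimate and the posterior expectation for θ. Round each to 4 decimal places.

MAP = 0.4190; posterior mean = 0.5247

Mode = exp(μ − σ²) = exp(-0.87) = 0.4190.
Mean = exp(μ + σ²/2) = exp(-0.645) = 0.5247.
The posterior is right-skewed, so the mean exceeds the mode.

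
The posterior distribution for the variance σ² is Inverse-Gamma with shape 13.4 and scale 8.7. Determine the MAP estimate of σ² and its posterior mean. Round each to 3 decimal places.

MAP = 0.604; posterior mean = 0.702

Mode = β/(α+1) = 8.7/14.4 = 0.604.
Mean = β/(α−1) = 8.7/12.4 = 0.702.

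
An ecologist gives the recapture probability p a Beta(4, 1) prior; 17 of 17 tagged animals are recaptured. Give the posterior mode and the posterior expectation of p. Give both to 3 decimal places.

Posterior: Beta(4+17, 1+0) = Beta(21, 1).
Since β = 1 ≤ 1 and α > 1, the Beta density is monotone increasing on [0,1]; the mode is at 1.
Mean = 21/(21+1) = 0.955.

MAP = 1.000, posterior mean = 0.955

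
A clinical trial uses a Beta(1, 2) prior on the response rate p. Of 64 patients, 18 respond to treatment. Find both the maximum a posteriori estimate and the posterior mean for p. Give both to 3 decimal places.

Posterior: Beta(1+18, 2+46) = Beta(19, 48).
Mode = (19−1)/(19+48−2) = 18/65 = 0.277.
Mean = 19/(19+48) = 19/67 = 0.284.
The posterior is right-skewed, so the mean exceeds the mode.

p_MAP = 0.277, E[p|data] = 0.284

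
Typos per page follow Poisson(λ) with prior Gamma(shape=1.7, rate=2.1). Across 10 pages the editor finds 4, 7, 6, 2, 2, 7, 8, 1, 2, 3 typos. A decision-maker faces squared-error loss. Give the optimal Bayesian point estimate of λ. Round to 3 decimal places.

3.612

Σ counts = 42. Posterior: Gamma(shape = 1.7+42 = 43.7, rate = 2.1+10 = 12.1).
Mode = (α−1)/β = 42.7/12.1 = 3.529.
Mean = α/β = 43.7/12.1 = 3.612.
Squared-error loss ⇒ the optimal estimator is the posterior mean.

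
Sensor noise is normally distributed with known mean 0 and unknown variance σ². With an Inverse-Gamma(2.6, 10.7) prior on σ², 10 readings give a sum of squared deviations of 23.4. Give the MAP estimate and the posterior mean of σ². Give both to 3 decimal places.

Posterior: Inverse-Gamma(shape = 2.6+10/2 = 7.6, scale = 10.7+23.4/2 = 22.4).
Mode = β/(α+1) = 22.4/8.6 = 2.605.
Mean = β/(α−1) = 22.4/6.6 = 3.394.

MAP estimate = 2.605, posterior mean = 3.394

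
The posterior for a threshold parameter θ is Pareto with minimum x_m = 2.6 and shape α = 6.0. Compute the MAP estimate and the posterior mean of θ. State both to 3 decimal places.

The Pareto density is strictly decreasing on [x_m, ∞), so the mode is x_m = 2.600.
Mean = α·x_m/(α−1) = 6.0·2.6/5.0 = 3.120.

MAP: 2.600. Posterior mean: 3.120.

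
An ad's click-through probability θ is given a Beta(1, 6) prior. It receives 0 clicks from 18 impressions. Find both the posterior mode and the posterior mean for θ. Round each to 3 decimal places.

MAP = 0.000, posterior mean = 0.040

Posterior: Beta(1+0, 6+18) = Beta(1, 24).
Since α = 1 ≤ 1 and β > 1, the Beta density is monotone decreasing on [0,1]; the mode is at 0.
Mean = 1/(1+24) = 0.040.
Mean > mode: the posterior has a right tail.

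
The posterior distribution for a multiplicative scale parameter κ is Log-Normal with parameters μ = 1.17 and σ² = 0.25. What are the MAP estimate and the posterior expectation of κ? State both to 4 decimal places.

Mode = exp(μ − σ²) = exp(0.92) = 2.5093.
Mean = exp(μ + σ²/2) = exp(1.295) = 3.6510.

κ_MAP = 2.5093, E[κ|data] = 3.6510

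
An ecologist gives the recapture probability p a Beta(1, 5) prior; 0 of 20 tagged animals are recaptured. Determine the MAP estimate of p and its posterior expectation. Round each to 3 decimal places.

Posterior: Beta(1+0, 5+20) = Beta(1, 25).
Since α = 1 ≤ 1 and β > 1, the Beta density is monotone decreasing on [0,1]; the mode is at 0.
Mean = 1/(1+25) = 0.038.

MAP = 0.000, posterior mean = 0.038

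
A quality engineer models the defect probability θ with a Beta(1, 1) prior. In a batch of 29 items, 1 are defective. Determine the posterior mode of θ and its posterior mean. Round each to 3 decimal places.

θ_MAP = 0.034, E[θ|data] = 0.065

Posterior: Beta(1+1, 1+28) = Beta(2, 29).
Mode = (2−1)/(2+29−2) = 1/29 = 0.034.
With a flat prior the MAP equals the MLE, 1/29.
Mean = 2/(2+29) = 2/31 = 0.065.
Mean > mode: the posterior has a right tail.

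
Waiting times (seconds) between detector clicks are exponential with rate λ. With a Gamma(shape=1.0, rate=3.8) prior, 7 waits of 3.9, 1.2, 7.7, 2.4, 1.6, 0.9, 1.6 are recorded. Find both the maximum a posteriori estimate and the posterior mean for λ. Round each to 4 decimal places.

Σ times = 19.3. Posterior: Gamma(shape = 1.0+7 = 8.0, rate = 3.8+19.3 = 23.1).
Mode = (α−1)/β = 7.0/23.1 = 0.3030.
Mean = α/β = 8.0/23.1 = 0.3463.

λ_MAP = 0.3030, E[λ|data] = 0.3463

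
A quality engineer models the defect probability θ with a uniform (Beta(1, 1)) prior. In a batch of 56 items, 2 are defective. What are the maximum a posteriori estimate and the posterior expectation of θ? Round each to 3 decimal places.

Posterior: Beta(1+2, 1+54) = Beta(3, 55).
Mode = (3−1)/(3+55−2) = 2/56 = 0.036.
With a flat prior the MAP equals the MLE, 2/56.
Mean = 3/(3+55) = 3/58 = 0.052.

maximum a posteriori estimate = 0.036, posterior expectation = 0.052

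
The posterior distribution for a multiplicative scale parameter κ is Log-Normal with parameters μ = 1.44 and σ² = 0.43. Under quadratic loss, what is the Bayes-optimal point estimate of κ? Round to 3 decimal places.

Mode = exp(μ − σ²) = exp(1.01) = 2.746.
Mean = exp(μ + σ²/2) = exp(1.655) = 5.233.
Quadratic loss ⇒ the optimal estimator is the posterior mean.

5.233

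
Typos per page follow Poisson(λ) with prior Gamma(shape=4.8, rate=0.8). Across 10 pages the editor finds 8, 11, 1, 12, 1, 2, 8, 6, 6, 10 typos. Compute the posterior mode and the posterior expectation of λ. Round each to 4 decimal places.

Σ counts = 65. Posterior: Gamma(shape = 4.8+65 = 69.8, rate = 0.8+10 = 10.8).
Mode = (α−1)/β = 68.8/10.8 = 6.3704.
Mean = α/β = 69.8/10.8 = 6.4630.

MAP: 6.3704. Posterior mean: 6.4630.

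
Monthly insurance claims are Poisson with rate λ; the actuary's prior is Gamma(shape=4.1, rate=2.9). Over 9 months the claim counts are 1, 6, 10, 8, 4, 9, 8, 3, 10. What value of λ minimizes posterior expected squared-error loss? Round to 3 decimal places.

5.303

Σ counts = 59. Posterior: Gamma(shape = 4.1+59 = 63.1, rate = 2.9+9 = 11.9).
Mode = (α−1)/β = 62.1/11.9 = 5.218.
Mean = α/β = 63.1/11.9 = 5.303.
Squared-error loss ⇒ the optimal estimator is the posterior mean.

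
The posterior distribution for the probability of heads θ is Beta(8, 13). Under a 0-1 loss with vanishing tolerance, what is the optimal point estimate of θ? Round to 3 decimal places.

Mode = (8−1)/(8+13−2) = 7/19 = 0.368.
Mean = 8/(8+13) = 8/21 = 0.381.
This is the posterior mode — the MAP estimate.

0.368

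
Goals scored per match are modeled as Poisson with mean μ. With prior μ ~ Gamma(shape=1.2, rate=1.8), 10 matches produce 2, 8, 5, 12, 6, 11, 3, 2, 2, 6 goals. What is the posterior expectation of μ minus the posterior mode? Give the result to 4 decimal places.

Σ counts = 57. Posterior: Gamma(shape = 1.2+57 = 58.2, rate = 1.8+10 = 11.8).
Mode = (α−1)/β = 57.2/11.8 = 4.8475.
Mean = α/β = 58.2/11.8 = 4.9322.
Difference = 4.9322 − 4.8475 = 0.0847.
The mean is pulled above the mode by the posterior's right skew.

0.0847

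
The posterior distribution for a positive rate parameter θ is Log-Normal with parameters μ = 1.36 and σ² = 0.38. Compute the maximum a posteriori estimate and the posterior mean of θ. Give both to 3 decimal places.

Mode = exp(μ − σ²) = exp(0.98) = 2.664.
Mean = exp(μ + σ²/2) = exp(1.550) = 4.711.
The posterior is right-skewed, so the mean exceeds the mode.

MAP: 2.664. Posterior mean: 4.711.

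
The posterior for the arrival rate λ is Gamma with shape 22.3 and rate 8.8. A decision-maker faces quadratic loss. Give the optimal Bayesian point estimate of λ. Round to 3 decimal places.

2.534

Mode = (α−1)/β = 21.3/8.8 = 2.420.
Mean = α/β = 22.3/8.8 = 2.534.
Quadratic loss ⇒ the optimal estimator is the posterior mean.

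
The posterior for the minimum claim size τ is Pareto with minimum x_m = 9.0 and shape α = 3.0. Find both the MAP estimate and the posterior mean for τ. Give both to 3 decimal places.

The Pareto density is strictly decreasing on [x_m, ∞), so the mode is x_m = 9.000.
Mean = α·x_m/(α−1) = 3.0·9.0/2.0 = 13.500.

MAP = 9.000, posterior mean = 13.500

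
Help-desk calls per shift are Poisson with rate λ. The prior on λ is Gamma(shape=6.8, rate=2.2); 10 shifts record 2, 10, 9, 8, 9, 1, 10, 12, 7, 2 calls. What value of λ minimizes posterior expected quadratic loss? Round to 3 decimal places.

Σ counts = 70. Posterior: Gamma(shape = 6.8+70 = 76.8, rate = 2.2+10 = 12.2).
Mode = (α−1)/β = 75.8/12.2 = 6.213.
Mean = α/β = 76.8/12.2 = 6.295.
Quadratic loss ⇒ the optimal estimator is the posterior mean.

6.295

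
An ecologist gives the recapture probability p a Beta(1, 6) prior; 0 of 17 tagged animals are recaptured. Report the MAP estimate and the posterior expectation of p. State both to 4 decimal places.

MAP = 0.0000; posterior mean = 0.0417

Posterior: Beta(1+0, 6+17) = Beta(1, 23).
Since α = 1 ≤ 1 and β > 1, the Beta density is monotone decreasing on [0,1]; the mode is at 0.
Mean = 1/(1+23) = 0.0417.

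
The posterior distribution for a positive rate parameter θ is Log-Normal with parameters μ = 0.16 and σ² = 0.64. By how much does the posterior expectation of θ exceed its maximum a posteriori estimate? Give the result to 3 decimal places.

0.997

Mode = exp(μ − σ²) = exp(-0.48) = 0.619.
Mean = exp(μ + σ²/2) = exp(0.480) = 1.616.
Difference = 1.616 − 0.619 = 0.997.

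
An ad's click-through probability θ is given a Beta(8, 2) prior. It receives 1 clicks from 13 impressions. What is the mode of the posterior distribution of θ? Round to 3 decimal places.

0.381

Posterior: Beta(8+1, 2+12) = Beta(9, 14).
Mode = (9−1)/(9+14−2) = 8/21 = 0.381.
Mean = 9/(9+14) = 9/23 = 0.391.
This is the posterior mode — the MAP estimate.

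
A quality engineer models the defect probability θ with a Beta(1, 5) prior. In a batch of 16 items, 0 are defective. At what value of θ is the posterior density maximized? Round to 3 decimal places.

0.000

Posterior: Beta(1+0, 5+16) = Beta(1, 21).
Since α = 1 ≤ 1 and β > 1, the Beta density is monotone decreasing on [0,1]; the mode is at 0.
Mean = 1/(1+21) = 0.045.
This is the posterior mode — the MAP estimate.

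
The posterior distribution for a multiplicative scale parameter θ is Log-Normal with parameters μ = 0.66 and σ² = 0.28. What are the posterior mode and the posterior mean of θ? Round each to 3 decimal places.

θ_MAP = 1.462, E[θ|data] = 2.226

Mode = exp(μ − σ²) = exp(0.38) = 1.462.
Mean = exp(μ + σ²/2) = exp(0.800) = 2.226.
The posterior is right-skewed, so the mean exceeds the mode.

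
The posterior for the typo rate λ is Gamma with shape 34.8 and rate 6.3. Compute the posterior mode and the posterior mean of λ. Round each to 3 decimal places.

MAP = 5.365, posterior mean = 5.524

Mode = (α−1)/β = 33.8/6.3 = 5.365.
Mean = α/β = 34.8/6.3 = 5.524.
The posterior is right-skewed, so the mean exceeds the mode.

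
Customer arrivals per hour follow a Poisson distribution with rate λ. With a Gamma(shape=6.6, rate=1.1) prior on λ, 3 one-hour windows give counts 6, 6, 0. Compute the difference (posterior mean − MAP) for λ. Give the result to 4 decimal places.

0.2439

Σ counts = 12. Posterior: Gamma(shape = 6.6+12 = 18.6, rate = 1.1+3 = 4.1).
Mode = (α−1)/β = 17.6/4.1 = 4.2927.
Mean = α/β = 18.6/4.1 = 4.5366.
Difference = 4.5366 − 4.2927 = 0.2439.
Mean > mode: the posterior has a right tail.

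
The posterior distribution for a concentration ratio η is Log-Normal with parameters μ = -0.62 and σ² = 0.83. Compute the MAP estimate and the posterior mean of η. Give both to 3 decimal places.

MAP = 0.235, posterior mean = 0.815

Mode = exp(μ − σ²) = exp(-1.45) = 0.235.
Mean = exp(μ + σ²/2) = exp(-0.205) = 0.815.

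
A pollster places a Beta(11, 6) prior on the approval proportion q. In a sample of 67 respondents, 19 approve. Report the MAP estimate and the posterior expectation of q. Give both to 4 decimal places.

Posterior: Beta(11+19, 6+48) = Beta(30, 54).
Mode = (30−1)/(30+54−2) = 29/82 = 0.3537.
Mean = 30/(30+54) = 30/84 = 0.3571.
The posterior is right-skewed, so the mean exceeds the mode.

MAP = 0.3537; posterior mean = 0.3571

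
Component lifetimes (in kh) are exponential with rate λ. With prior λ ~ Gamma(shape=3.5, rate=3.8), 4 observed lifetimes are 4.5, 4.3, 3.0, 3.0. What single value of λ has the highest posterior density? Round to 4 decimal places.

0.3495

Σ times = 14.8. Posterior: Gamma(shape = 3.5+4 = 7.5, rate = 3.8+14.8 = 18.6).
Mode = (α−1)/β = 6.5/18.6 = 0.3495.
Mean = α/β = 7.5/18.6 = 0.4032.
This is the posterior mode — the MAP estimate.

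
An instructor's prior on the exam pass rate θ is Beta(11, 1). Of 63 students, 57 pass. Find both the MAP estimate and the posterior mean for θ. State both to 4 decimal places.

Posterior: Beta(11+57, 1+6) = Beta(68, 7).
Mode = (68−1)/(68+7−2) = 67/73 = 0.9178.
Mean = 68/(68+7) = 68/75 = 0.9067.
Left-skewed posterior ⇒ mean < mode.

MAP estimate = 0.9178, posterior mean = 0.9067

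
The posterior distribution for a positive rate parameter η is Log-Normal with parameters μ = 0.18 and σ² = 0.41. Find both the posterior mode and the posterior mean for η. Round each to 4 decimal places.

Mode = exp(μ − σ²) = exp(-0.23) = 0.7945.
Mean = exp(μ + σ²/2) = exp(0.385) = 1.4696.

η_MAP = 0.7945, E[η|data] = 1.4696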